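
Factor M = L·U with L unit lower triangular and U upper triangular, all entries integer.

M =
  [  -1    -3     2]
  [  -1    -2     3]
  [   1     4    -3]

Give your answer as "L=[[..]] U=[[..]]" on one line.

L=[[1,0,0],[1,1,0],[-1,1,1]] U=[[-1,-3,2],[0,1,1],[0,0,-2]]

  r1 -= 1·r0 → [0,1,1]
  r2 -= -1·r0 → [0,1,-1]
  r2 -= 1·r1 → [0,0,-2]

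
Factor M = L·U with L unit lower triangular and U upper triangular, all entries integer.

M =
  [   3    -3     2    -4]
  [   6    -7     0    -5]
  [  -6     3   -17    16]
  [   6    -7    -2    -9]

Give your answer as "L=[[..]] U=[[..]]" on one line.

  R1 -= 2·R0 → [0,-1,-4,3]
  R2 -= -2·R0 → [0,-3,-13,8]
  R3 -= 2·R0 → [0,-1,-6,-1]
  R2 -= 3·R1 → [0,0,-1,-1]
  R3 -= 1·R1 → [0,0,-2,-4]
  R3 -= 2·R2 → [0,0,0,-2]

L=[[1,0,0,0],[2,1,0,0],[-2,3,1,0],[2,1,2,1]] U=[[3,-3,2,-4],[0,-1,-4,3],[0,0,-1,-1],[0,0,0,-2]]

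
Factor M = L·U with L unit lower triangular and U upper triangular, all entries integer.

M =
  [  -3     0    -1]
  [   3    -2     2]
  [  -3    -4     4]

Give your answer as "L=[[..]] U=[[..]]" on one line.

  r1 -= -1·r0 → [0,-2,1]
  r2 -= 1·r0 → [0,-4,5]
  r2 -= 2·r1 → [0,0,3]

L=[[1,0,0],[-1,1,0],[1,2,1]] U=[[-3,0,-1],[0,-2,1],[0,0,3]]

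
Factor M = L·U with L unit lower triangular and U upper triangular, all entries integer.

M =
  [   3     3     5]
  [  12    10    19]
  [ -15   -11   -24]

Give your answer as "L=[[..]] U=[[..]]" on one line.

  r1 -= 4·r0 → [0,-2,-1]
  r2 -= -5·r0 → [0,4,1]
  r2 -= -2·r1 → [0,0,-1]

L=[[1,0,0],[4,1,0],[-5,-2,1]] U=[[3,3,5],[0,-2,-1],[0,0,-1]]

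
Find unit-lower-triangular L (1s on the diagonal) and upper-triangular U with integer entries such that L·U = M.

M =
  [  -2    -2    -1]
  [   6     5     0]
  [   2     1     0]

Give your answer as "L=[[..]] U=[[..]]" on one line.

L=[[1,0,0],[-3,1,0],[-1,1,1]] U=[[-2,-2,-1],[0,-1,-3],[0,0,2]]

  row1 -= -3·row0 → [0,-1,-3]
  row2 -= -1·row0 → [0,-1,-1]
  row2 -= 1·row1 → [0,0,2]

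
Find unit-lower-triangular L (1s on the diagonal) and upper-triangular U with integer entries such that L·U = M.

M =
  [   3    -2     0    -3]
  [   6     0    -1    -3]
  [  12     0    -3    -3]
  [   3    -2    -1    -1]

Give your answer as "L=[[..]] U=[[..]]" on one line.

  R1 -= 2·R0 → [0,4,-1,3]
  R2 -= 4·R0 → [0,8,-3,9]
  R3 -= 1·R0 → [0,0,-1,2]
  R2 -= 2·R1 → [0,0,-1,3]
  R3 -= 0·R1 → [0,0,-1,2]
  R3 -= 1·R2 → [0,0,0,-1]

L=[[1,0,0,0],[2,1,0,0],[4,2,1,0],[1,0,1,1]] U=[[3,-2,0,-3],[0,4,-1,3],[0,0,-1,3],[0,0,0,-1]]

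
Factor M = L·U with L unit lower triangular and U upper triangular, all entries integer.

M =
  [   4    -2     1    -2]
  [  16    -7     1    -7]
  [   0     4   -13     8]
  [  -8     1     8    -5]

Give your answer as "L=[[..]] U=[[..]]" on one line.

L=[[1,0,0,0],[4,1,0,0],[0,4,1,0],[-2,-3,-1,1]] U=[[4,-2,1,-2],[0,1,-3,1],[0,0,-1,4],[0,0,0,-2]]

  row1 -= 4·row0 → [0,1,-3,1]
  row2 -= 0·row0 → [0,4,-13,8]
  row3 -= -2·row0 → [0,-3,10,-9]
  row2 -= 4·row1 → [0,0,-1,4]
  row3 -= -3·row1 → [0,0,1,-6]
  row3 -= -1·row2 → [0,0,0,-2]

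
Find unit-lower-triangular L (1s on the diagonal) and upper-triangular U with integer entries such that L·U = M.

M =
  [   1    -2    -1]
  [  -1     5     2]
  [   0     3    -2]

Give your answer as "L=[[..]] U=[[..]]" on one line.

  row1 -= -1·row0 → [0,3,1]
  row2 -= 0·row0 → [0,3,-2]
  row2 -= 1·row1 → [0,0,-3]

L=[[1,0,0],[-1,1,0],[0,1,1]] U=[[1,-2,-1],[0,3,1],[0,0,-3]]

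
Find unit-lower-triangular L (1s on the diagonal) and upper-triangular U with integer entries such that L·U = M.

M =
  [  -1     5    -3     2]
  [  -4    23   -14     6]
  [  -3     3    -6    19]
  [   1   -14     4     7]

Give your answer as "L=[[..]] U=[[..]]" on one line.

  R1 -= 4·R0 → [0,3,-2,-2]
  R2 -= 3·R0 → [0,-12,3,13]
  R3 -= -1·R0 → [0,-9,1,9]
  R2 -= -4·R1 → [0,0,-5,5]
  R3 -= -3·R1 → [0,0,-5,3]
  R3 -= 1·R2 → [0,0,0,-2]

L=[[1,0,0,0],[4,1,0,0],[3,-4,1,0],[-1,-3,1,1]] U=[[-1,5,-3,2],[0,3,-2,-2],[0,0,-5,5],[0,0,0,-2]]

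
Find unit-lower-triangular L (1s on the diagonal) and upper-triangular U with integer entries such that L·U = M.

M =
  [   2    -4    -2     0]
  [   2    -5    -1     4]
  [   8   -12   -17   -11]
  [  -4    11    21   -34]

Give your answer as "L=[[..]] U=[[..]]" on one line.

L=[[1,0,0,0],[1,1,0,0],[4,-4,1,0],[-2,-3,-4,1]] U=[[2,-4,-2,0],[0,-1,1,4],[0,0,-5,5],[0,0,0,-2]]

  row1 -= 1·row0 → [0,-1,1,4]
  row2 -= 4·row0 → [0,4,-9,-11]
  row3 -= -2·row0 → [0,3,17,-34]
  row2 -= -4·row1 → [0,0,-5,5]
  row3 -= -3·row1 → [0,0,20,-22]
  row3 -= -4·row2 → [0,0,0,-2]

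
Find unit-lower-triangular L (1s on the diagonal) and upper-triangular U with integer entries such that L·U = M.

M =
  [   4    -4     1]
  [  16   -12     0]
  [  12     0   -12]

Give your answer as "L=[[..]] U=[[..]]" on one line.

  row1 -= 4·row0 → [0,4,-4]
  row2 -= 3·row0 → [0,12,-15]
  row2 -= 3·row1 → [0,0,-3]

L=[[1,0,0],[4,1,0],[3,3,1]] U=[[4,-4,1],[0,4,-4],[0,0,-3]]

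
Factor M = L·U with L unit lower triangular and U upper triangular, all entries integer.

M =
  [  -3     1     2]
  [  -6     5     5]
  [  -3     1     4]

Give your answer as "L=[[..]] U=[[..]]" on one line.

  r1 -= 2·r0 → [0,3,1]
  r2 -= 1·r0 → [0,0,2]
  r2 -= 0·r1 → [0,0,2]

L=[[1,0,0],[2,1,0],[1,0,1]] U=[[-3,1,2],[0,3,1],[0,0,2]]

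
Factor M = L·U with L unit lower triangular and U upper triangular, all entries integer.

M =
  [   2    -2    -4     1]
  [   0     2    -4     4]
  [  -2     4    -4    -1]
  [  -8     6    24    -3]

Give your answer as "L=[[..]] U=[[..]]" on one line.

  r1 -= 0·r0 → [0,2,-4,4]
  r2 -= -1·r0 → [0,2,-8,0]
  r3 -= -4·r0 → [0,-2,8,1]
  r2 -= 1·r1 → [0,0,-4,-4]
  r3 -= -1·r1 → [0,0,4,5]
  r3 -= -1·r2 → [0,0,0,1]

L=[[1,0,0,0],[0,1,0,0],[-1,1,1,0],[-4,-1,-1,1]] U=[[2,-2,-4,1],[0,2,-4,4],[0,0,-4,-4],[0,0,0,1]]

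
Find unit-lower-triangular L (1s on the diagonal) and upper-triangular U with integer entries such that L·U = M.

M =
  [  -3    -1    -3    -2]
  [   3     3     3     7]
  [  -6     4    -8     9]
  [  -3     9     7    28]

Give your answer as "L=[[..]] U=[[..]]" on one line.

L=[[1,0,0,0],[-1,1,0,0],[2,3,1,0],[1,5,-5,1]] U=[[-3,-1,-3,-2],[0,2,0,5],[0,0,-2,-2],[0,0,0,-5]]

  row1 -= -1·row0 → [0,2,0,5]
  row2 -= 2·row0 → [0,6,-2,13]
  row3 -= 1·row0 → [0,10,10,30]
  row2 -= 3·row1 → [0,0,-2,-2]
  row3 -= 5·row1 → [0,0,10,5]
  row3 -= -5·row2 → [0,0,0,-5]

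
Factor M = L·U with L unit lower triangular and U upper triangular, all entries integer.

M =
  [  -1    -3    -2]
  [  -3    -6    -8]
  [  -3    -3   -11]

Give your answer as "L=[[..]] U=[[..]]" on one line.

  R1 -= 3·R0 → [0,3,-2]
  R2 -= 3·R0 → [0,6,-5]
  R2 -= 2·R1 → [0,0,-1]

L=[[1,0,0],[3,1,0],[3,2,1]] U=[[-1,-3,-2],[0,3,-2],[0,0,-1]]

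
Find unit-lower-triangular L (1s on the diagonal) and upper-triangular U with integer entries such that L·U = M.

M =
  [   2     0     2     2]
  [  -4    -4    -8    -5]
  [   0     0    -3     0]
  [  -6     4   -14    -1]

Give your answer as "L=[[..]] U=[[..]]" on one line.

L=[[1,0,0,0],[-2,1,0,0],[0,0,1,0],[-3,-1,4,1]] U=[[2,0,2,2],[0,-4,-4,-1],[0,0,-3,0],[0,0,0,4]]

  row1 -= -2·row0 → [0,-4,-4,-1]
  row2 -= 0·row0 → [0,0,-3,0]
  row3 -= -3·row0 → [0,4,-8,5]
  row2 -= 0·row1 → [0,0,-3,0]
  row3 -= -1·row1 → [0,0,-12,4]
  row3 -= 4·row2 → [0,0,0,4]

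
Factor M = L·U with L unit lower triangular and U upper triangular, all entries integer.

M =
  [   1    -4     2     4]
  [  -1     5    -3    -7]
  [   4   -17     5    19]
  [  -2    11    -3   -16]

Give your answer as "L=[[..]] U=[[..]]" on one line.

L=[[1,0,0,0],[-1,1,0,0],[4,-1,1,0],[-2,3,-1,1]] U=[[1,-4,2,4],[0,1,-1,-3],[0,0,-4,0],[0,0,0,1]]

  r1 -= -1·r0 → [0,1,-1,-3]
  r2 -= 4·r0 → [0,-1,-3,3]
  r3 -= -2·r0 → [0,3,1,-8]
  r2 -= -1·r1 → [0,0,-4,0]
  r3 -= 3·r1 → [0,0,4,1]
  r3 -= -1·r2 → [0,0,0,1]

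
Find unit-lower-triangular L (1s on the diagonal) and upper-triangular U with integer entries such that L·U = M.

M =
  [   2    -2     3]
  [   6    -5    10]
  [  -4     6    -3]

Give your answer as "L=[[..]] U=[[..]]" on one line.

  r1 -= 3·r0 → [0,1,1]
  r2 -= -2·r0 → [0,2,3]
  r2 -= 2·r1 → [0,0,1]

L=[[1,0,0],[3,1,0],[-2,2,1]] U=[[2,-2,3],[0,1,1],[0,0,1]]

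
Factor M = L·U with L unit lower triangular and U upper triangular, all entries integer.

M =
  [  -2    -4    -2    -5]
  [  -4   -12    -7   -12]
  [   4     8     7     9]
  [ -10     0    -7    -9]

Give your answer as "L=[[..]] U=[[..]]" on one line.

L=[[1,0,0,0],[2,1,0,0],[-2,0,1,0],[5,-5,-4,1]] U=[[-2,-4,-2,-5],[0,-4,-3,-2],[0,0,3,-1],[0,0,0,2]]

  R1 -= 2·R0 → [0,-4,-3,-2]
  R2 -= -2·R0 → [0,0,3,-1]
  R3 -= 5·R0 → [0,20,3,16]
  R2 -= 0·R1 → [0,0,3,-1]
  R3 -= -5·R1 → [0,0,-12,6]
  R3 -= -4·R2 → [0,0,0,2]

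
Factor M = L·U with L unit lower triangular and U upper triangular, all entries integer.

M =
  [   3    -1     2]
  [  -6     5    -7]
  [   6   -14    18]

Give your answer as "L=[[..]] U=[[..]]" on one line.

  row1 -= -2·row0 → [0,3,-3]
  row2 -= 2·row0 → [0,-12,14]
  row2 -= -4·row1 → [0,0,2]

L=[[1,0,0],[-2,1,0],[2,-4,1]] U=[[3,-1,2],[0,3,-3],[0,0,2]]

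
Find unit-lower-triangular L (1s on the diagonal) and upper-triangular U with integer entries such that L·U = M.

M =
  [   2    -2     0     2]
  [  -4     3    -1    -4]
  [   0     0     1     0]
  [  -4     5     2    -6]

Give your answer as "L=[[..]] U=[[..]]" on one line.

L=[[1,0,0,0],[-2,1,0,0],[0,0,1,0],[-2,-1,1,1]] U=[[2,-2,0,2],[0,-1,-1,0],[0,0,1,0],[0,0,0,-2]]

  row1 -= -2·row0 → [0,-1,-1,0]
  row2 -= 0·row0 → [0,0,1,0]
  row3 -= -2·row0 → [0,1,2,-2]
  row2 -= 0·row1 → [0,0,1,0]
  row3 -= -1·row1 → [0,0,1,-2]
  row3 -= 1·row2 → [0,0,0,-2]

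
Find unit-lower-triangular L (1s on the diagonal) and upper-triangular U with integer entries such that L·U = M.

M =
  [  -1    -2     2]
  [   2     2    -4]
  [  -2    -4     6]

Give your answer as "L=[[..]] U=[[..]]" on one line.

L=[[1,0,0],[-2,1,0],[2,0,1]] U=[[-1,-2,2],[0,-2,0],[0,0,2]]

  R1 -= -2·R0 → [0,-2,0]
  R2 -= 2·R0 → [0,0,2]
  R2 -= 0·R1 → [0,0,2]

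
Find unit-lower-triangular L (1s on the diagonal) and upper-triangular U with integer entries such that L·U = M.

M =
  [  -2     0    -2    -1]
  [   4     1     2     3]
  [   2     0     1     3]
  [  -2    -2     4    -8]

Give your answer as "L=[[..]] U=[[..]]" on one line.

L=[[1,0,0,0],[-2,1,0,0],[-1,0,1,0],[1,-2,-2,1]] U=[[-2,0,-2,-1],[0,1,-2,1],[0,0,-1,2],[0,0,0,-1]]

  row1 -= -2·row0 → [0,1,-2,1]
  row2 -= -1·row0 → [0,0,-1,2]
  row3 -= 1·row0 → [0,-2,6,-7]
  row2 -= 0·row1 → [0,0,-1,2]
  row3 -= -2·row1 → [0,0,2,-5]
  row3 -= -2·row2 → [0,0,0,-1]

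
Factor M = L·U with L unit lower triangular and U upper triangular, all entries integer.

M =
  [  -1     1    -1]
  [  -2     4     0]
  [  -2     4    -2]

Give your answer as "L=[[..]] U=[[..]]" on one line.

L=[[1,0,0],[2,1,0],[2,1,1]] U=[[-1,1,-1],[0,2,2],[0,0,-2]]

  R1 -= 2·R0 → [0,2,2]
  R2 -= 2·R0 → [0,2,0]
  R2 -= 1·R1 → [0,0,-2]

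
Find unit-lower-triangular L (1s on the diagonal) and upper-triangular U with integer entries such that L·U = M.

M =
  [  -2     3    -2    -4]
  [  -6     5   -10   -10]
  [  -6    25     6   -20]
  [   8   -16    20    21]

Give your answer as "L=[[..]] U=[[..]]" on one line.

  r1 -= 3·r0 → [0,-4,-4,2]
  r2 -= 3·r0 → [0,16,12,-8]
  r3 -= -4·r0 → [0,-4,12,5]
  r2 -= -4·r1 → [0,0,-4,0]
  r3 -= 1·r1 → [0,0,16,3]
  r3 -= -4·r2 → [0,0,0,3]

L=[[1,0,0,0],[3,1,0,0],[3,-4,1,0],[-4,1,-4,1]] U=[[-2,3,-2,-4],[0,-4,-4,2],[0,0,-4,0],[0,0,0,3]]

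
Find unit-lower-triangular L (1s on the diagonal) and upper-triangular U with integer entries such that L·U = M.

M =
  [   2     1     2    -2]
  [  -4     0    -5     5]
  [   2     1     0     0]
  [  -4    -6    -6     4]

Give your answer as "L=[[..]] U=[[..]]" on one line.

  r1 -= -2·r0 → [0,2,-1,1]
  r2 -= 1·r0 → [0,0,-2,2]
  r3 -= -2·r0 → [0,-4,-2,0]
  r2 -= 0·r1 → [0,0,-2,2]
  r3 -= -2·r1 → [0,0,-4,2]
  r3 -= 2·r2 → [0,0,0,-2]

L=[[1,0,0,0],[-2,1,0,0],[1,0,1,0],[-2,-2,2,1]] U=[[2,1,2,-2],[0,2,-1,1],[0,0,-2,2],[0,0,0,-2]]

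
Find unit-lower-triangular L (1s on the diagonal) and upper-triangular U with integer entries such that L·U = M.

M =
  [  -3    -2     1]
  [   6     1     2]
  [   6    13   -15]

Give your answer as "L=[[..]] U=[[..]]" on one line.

  r1 -= -2·r0 → [0,-3,4]
  r2 -= -2·r0 → [0,9,-13]
  r2 -= -3·r1 → [0,0,-1]

L=[[1,0,0],[-2,1,0],[-2,-3,1]] U=[[-3,-2,1],[0,-3,4],[0,0,-1]]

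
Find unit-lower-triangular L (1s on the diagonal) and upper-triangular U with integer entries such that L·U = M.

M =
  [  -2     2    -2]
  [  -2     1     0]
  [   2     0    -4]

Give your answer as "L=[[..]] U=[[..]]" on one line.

L=[[1,0,0],[1,1,0],[-1,-2,1]] U=[[-2,2,-2],[0,-1,2],[0,0,-2]]

  row1 -= 1·row0 → [0,-1,2]
  row2 -= -1·row0 → [0,2,-6]
  row2 -= -2·row1 → [0,0,-2]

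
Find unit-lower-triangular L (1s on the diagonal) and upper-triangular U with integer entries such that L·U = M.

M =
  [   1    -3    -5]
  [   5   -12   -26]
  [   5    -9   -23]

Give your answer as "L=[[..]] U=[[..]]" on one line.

L=[[1,0,0],[5,1,0],[5,2,1]] U=[[1,-3,-5],[0,3,-1],[0,0,4]]

  r1 -= 5·r0 → [0,3,-1]
  r2 -= 5·r0 → [0,6,2]
  r2 -= 2·r1 → [0,0,4]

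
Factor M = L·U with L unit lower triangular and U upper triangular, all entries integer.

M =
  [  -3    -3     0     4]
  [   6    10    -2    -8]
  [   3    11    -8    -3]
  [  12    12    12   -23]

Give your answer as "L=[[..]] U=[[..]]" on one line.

L=[[1,0,0,0],[-2,1,0,0],[-1,2,1,0],[-4,0,-3,1]] U=[[-3,-3,0,4],[0,4,-2,0],[0,0,-4,1],[0,0,0,-4]]

  row1 -= -2·row0 → [0,4,-2,0]
  row2 -= -1·row0 → [0,8,-8,1]
  row3 -= -4·row0 → [0,0,12,-7]
  row2 -= 2·row1 → [0,0,-4,1]
  row3 -= 0·row1 → [0,0,12,-7]
  row3 -= -3·row2 → [0,0,0,-4]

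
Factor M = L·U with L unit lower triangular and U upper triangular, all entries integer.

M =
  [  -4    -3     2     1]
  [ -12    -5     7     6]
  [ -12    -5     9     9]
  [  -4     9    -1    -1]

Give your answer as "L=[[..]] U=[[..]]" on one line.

  R1 -= 3·R0 → [0,4,1,3]
  R2 -= 3·R0 → [0,4,3,6]
  R3 -= 1·R0 → [0,12,-3,-2]
  R2 -= 1·R1 → [0,0,2,3]
  R3 -= 3·R1 → [0,0,-6,-11]
  R3 -= -3·R2 → [0,0,0,-2]

L=[[1,0,0,0],[3,1,0,0],[3,1,1,0],[1,3,-3,1]] U=[[-4,-3,2,1],[0,4,1,3],[0,0,2,3],[0,0,0,-2]]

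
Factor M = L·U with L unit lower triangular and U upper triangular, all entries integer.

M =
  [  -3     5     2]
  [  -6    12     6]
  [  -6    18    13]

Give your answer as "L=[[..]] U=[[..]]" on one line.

L=[[1,0,0],[2,1,0],[2,4,1]] U=[[-3,5,2],[0,2,2],[0,0,1]]

  R1 -= 2·R0 → [0,2,2]
  R2 -= 2·R0 → [0,8,9]
  R2 -= 4·R1 → [0,0,1]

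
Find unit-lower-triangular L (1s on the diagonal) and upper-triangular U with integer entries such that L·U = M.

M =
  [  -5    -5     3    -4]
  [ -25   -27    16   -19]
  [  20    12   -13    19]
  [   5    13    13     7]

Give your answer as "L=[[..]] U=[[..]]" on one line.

  r1 -= 5·r0 → [0,-2,1,1]
  r2 -= -4·r0 → [0,-8,-1,3]
  r3 -= -1·r0 → [0,8,16,3]
  r2 -= 4·r1 → [0,0,-5,-1]
  r3 -= -4·r1 → [0,0,20,7]
  r3 -= -4·r2 → [0,0,0,3]

L=[[1,0,0,0],[5,1,0,0],[-4,4,1,0],[-1,-4,-4,1]] U=[[-5,-5,3,-4],[0,-2,1,1],[0,0,-5,-1],[0,0,0,3]]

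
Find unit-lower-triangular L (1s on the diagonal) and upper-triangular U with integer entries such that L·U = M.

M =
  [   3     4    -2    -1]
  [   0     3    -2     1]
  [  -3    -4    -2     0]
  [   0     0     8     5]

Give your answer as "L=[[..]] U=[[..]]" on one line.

L=[[1,0,0,0],[0,1,0,0],[-1,0,1,0],[0,0,-2,1]] U=[[3,4,-2,-1],[0,3,-2,1],[0,0,-4,-1],[0,0,0,3]]

  row1 -= 0·row0 → [0,3,-2,1]
  row2 -= -1·row0 → [0,0,-4,-1]
  row3 -= 0·row0 → [0,0,8,5]
  row2 -= 0·row1 → [0,0,-4,-1]
  row3 -= 0·row1 → [0,0,8,5]
  row3 -= -2·row2 → [0,0,0,3]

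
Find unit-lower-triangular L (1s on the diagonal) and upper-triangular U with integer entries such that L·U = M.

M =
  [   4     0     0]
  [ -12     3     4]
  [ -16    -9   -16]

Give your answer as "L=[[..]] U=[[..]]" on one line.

L=[[1,0,0],[-3,1,0],[-4,-3,1]] U=[[4,0,0],[0,3,4],[0,0,-4]]

  R1 -= -3·R0 → [0,3,4]
  R2 -= -4·R0 → [0,-9,-16]
  R2 -= -3·R1 → [0,0,-4]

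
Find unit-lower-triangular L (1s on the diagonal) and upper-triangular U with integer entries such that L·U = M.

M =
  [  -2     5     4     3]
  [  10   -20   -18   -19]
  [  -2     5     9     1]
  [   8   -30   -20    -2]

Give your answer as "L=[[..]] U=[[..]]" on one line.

  r1 -= -5·r0 → [0,5,2,-4]
  r2 -= 1·r0 → [0,0,5,-2]
  r3 -= -4·r0 → [0,-10,-4,10]
  r2 -= 0·r1 → [0,0,5,-2]
  r3 -= -2·r1 → [0,0,0,2]
  r3 -= 0·r2 → [0,0,0,2]

L=[[1,0,0,0],[-5,1,0,0],[1,0,1,0],[-4,-2,0,1]] U=[[-2,5,4,3],[0,5,2,-4],[0,0,5,-2],[0,0,0,2]]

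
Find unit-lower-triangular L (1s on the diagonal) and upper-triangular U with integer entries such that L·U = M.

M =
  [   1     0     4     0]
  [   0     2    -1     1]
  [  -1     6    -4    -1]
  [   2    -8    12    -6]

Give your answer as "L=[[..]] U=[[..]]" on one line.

L=[[1,0,0,0],[0,1,0,0],[-1,3,1,0],[2,-4,0,1]] U=[[1,0,4,0],[0,2,-1,1],[0,0,3,-4],[0,0,0,-2]]

  row1 -= 0·row0 → [0,2,-1,1]
  row2 -= -1·row0 → [0,6,0,-1]
  row3 -= 2·row0 → [0,-8,4,-6]
  row2 -= 3·row1 → [0,0,3,-4]
  row3 -= -4·row1 → [0,0,0,-2]
  row3 -= 0·row2 → [0,0,0,-2]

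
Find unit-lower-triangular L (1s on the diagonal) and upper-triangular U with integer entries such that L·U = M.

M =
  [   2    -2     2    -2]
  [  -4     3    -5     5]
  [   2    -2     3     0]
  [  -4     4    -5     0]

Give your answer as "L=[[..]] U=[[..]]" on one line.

  r1 -= -2·r0 → [0,-1,-1,1]
  r2 -= 1·r0 → [0,0,1,2]
  r3 -= -2·r0 → [0,0,-1,-4]
  r2 -= 0·r1 → [0,0,1,2]
  r3 -= 0·r1 → [0,0,-1,-4]
  r3 -= -1·r2 → [0,0,0,-2]

L=[[1,0,0,0],[-2,1,0,0],[1,0,1,0],[-2,0,-1,1]] U=[[2,-2,2,-2],[0,-1,-1,1],[0,0,1,2],[0,0,0,-2]]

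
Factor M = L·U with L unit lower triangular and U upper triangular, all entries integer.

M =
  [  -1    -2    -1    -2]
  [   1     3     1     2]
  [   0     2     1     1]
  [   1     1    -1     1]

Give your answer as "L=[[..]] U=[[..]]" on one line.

  R1 -= -1·R0 → [0,1,0,0]
  R2 -= 0·R0 → [0,2,1,1]
  R3 -= -1·R0 → [0,-1,-2,-1]
  R2 -= 2·R1 → [0,0,1,1]
  R3 -= -1·R1 → [0,0,-2,-1]
  R3 -= -2·R2 → [0,0,0,1]

L=[[1,0,0,0],[-1,1,0,0],[0,2,1,0],[-1,-1,-2,1]] U=[[-1,-2,-1,-2],[0,1,0,0],[0,0,1,1],[0,0,0,1]]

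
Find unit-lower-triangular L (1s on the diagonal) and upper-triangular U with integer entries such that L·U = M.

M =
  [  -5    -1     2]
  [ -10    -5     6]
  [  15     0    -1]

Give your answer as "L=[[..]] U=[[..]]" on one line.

L=[[1,0,0],[2,1,0],[-3,1,1]] U=[[-5,-1,2],[0,-3,2],[0,0,3]]

  r1 -= 2·r0 → [0,-3,2]
  r2 -= -3·r0 → [0,-3,5]
  r2 -= 1·r1 → [0,0,3]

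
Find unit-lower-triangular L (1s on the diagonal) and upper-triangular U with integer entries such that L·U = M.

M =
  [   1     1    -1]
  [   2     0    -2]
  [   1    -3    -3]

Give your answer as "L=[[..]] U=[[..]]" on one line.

L=[[1,0,0],[2,1,0],[1,2,1]] U=[[1,1,-1],[0,-2,0],[0,0,-2]]

  R1 -= 2·R0 → [0,-2,0]
  R2 -= 1·R0 → [0,-4,-2]
  R2 -= 2·R1 → [0,0,-2]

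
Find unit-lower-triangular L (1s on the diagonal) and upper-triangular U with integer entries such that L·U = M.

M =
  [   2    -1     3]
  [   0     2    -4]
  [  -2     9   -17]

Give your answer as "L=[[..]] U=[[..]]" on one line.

  r1 -= 0·r0 → [0,2,-4]
  r2 -= -1·r0 → [0,8,-14]
  r2 -= 4·r1 → [0,0,2]

L=[[1,0,0],[0,1,0],[-1,4,1]] U=[[2,-1,3],[0,2,-4],[0,0,2]]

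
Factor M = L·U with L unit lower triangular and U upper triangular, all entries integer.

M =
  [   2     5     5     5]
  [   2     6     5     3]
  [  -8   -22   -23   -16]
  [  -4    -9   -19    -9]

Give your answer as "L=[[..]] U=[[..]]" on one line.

  r1 -= 1·r0 → [0,1,0,-2]
  r2 -= -4·r0 → [0,-2,-3,4]
  r3 -= -2·r0 → [0,1,-9,1]
  r2 -= -2·r1 → [0,0,-3,0]
  r3 -= 1·r1 → [0,0,-9,3]
  r3 -= 3·r2 → [0,0,0,3]

L=[[1,0,0,0],[1,1,0,0],[-4,-2,1,0],[-2,1,3,1]] U=[[2,5,5,5],[0,1,0,-2],[0,0,-3,0],[0,0,0,3]]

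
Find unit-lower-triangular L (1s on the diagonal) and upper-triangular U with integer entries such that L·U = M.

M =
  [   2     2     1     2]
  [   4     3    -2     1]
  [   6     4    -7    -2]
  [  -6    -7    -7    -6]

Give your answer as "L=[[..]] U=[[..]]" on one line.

L=[[1,0,0,0],[2,1,0,0],[3,2,1,0],[-3,1,0,1]] U=[[2,2,1,2],[0,-1,-4,-3],[0,0,-2,-2],[0,0,0,3]]

  R1 -= 2·R0 → [0,-1,-4,-3]
  R2 -= 3·R0 → [0,-2,-10,-8]
  R3 -= -3·R0 → [0,-1,-4,0]
  R2 -= 2·R1 → [0,0,-2,-2]
  R3 -= 1·R1 → [0,0,0,3]
  R3 -= 0·R2 → [0,0,0,3]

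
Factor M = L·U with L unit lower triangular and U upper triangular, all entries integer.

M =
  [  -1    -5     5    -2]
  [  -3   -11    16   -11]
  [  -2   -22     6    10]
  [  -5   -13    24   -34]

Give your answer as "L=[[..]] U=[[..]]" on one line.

  r1 -= 3·r0 → [0,4,1,-5]
  r2 -= 2·r0 → [0,-12,-4,14]
  r3 -= 5·r0 → [0,12,-1,-24]
  r2 -= -3·r1 → [0,0,-1,-1]
  r3 -= 3·r1 → [0,0,-4,-9]
  r3 -= 4·r2 → [0,0,0,-5]

L=[[1,0,0,0],[3,1,0,0],[2,-3,1,0],[5,3,4,1]] U=[[-1,-5,5,-2],[0,4,1,-5],[0,0,-1,-1],[0,0,0,-5]]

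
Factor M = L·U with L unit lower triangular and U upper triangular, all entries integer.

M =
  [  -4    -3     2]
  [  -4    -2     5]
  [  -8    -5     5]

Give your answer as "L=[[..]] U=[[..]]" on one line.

L=[[1,0,0],[1,1,0],[2,1,1]] U=[[-4,-3,2],[0,1,3],[0,0,-2]]

  R1 -= 1·R0 → [0,1,3]
  R2 -= 2·R0 → [0,1,1]
  R2 -= 1·R1 → [0,0,-2]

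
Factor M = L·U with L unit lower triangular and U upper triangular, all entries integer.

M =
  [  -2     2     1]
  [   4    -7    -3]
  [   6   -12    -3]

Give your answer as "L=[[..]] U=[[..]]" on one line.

  R1 -= -2·R0 → [0,-3,-1]
  R2 -= -3·R0 → [0,-6,0]
  R2 -= 2·R1 → [0,0,2]

L=[[1,0,0],[-2,1,0],[-3,2,1]] U=[[-2,2,1],[0,-3,-1],[0,0,2]]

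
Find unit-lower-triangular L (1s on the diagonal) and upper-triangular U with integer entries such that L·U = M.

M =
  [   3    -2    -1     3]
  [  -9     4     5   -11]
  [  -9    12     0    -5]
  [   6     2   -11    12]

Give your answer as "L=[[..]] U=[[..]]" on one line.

L=[[1,0,0,0],[-3,1,0,0],[-3,-3,1,0],[2,-3,-1,1]] U=[[3,-2,-1,3],[0,-2,2,-2],[0,0,3,-2],[0,0,0,-2]]

  R1 -= -3·R0 → [0,-2,2,-2]
  R2 -= -3·R0 → [0,6,-3,4]
  R3 -= 2·R0 → [0,6,-9,6]
  R2 -= -3·R1 → [0,0,3,-2]
  R3 -= -3·R1 → [0,0,-3,0]
  R3 -= -1·R2 → [0,0,0,-2]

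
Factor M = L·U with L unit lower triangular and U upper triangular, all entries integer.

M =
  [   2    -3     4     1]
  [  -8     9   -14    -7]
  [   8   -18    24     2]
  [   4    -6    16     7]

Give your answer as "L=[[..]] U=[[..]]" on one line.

  r1 -= -4·r0 → [0,-3,2,-3]
  r2 -= 4·r0 → [0,-6,8,-2]
  r3 -= 2·r0 → [0,0,8,5]
  r2 -= 2·r1 → [0,0,4,4]
  r3 -= 0·r1 → [0,0,8,5]
  r3 -= 2·r2 → [0,0,0,-3]

L=[[1,0,0,0],[-4,1,0,0],[4,2,1,0],[2,0,2,1]] U=[[2,-3,4,1],[0,-3,2,-3],[0,0,4,4],[0,0,0,-3]]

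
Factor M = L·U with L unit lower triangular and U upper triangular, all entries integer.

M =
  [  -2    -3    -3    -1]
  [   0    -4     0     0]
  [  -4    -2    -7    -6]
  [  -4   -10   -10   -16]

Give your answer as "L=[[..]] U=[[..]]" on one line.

L=[[1,0,0,0],[0,1,0,0],[2,-1,1,0],[2,1,4,1]] U=[[-2,-3,-3,-1],[0,-4,0,0],[0,0,-1,-4],[0,0,0,2]]

  R1 -= 0·R0 → [0,-4,0,0]
  R2 -= 2·R0 → [0,4,-1,-4]
  R3 -= 2·R0 → [0,-4,-4,-14]
  R2 -= -1·R1 → [0,0,-1,-4]
  R3 -= 1·R1 → [0,0,-4,-14]
  R3 -= 4·R2 → [0,0,0,2]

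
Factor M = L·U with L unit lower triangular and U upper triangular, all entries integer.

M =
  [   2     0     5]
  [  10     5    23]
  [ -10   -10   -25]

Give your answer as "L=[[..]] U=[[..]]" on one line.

  row1 -= 5·row0 → [0,5,-2]
  row2 -= -5·row0 → [0,-10,0]
  row2 -= -2·row1 → [0,0,-4]

L=[[1,0,0],[5,1,0],[-5,-2,1]] U=[[2,0,5],[0,5,-2],[0,0,-4]]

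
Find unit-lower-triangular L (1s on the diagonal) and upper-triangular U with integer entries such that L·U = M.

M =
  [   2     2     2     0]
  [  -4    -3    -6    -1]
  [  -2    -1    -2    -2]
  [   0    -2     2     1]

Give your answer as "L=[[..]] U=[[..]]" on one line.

  r1 -= -2·r0 → [0,1,-2,-1]
  r2 -= -1·r0 → [0,1,0,-2]
  r3 -= 0·r0 → [0,-2,2,1]
  r2 -= 1·r1 → [0,0,2,-1]
  r3 -= -2·r1 → [0,0,-2,-1]
  r3 -= -1·r2 → [0,0,0,-2]

L=[[1,0,0,0],[-2,1,0,0],[-1,1,1,0],[0,-2,-1,1]] U=[[2,2,2,0],[0,1,-2,-1],[0,0,2,-1],[0,0,0,-2]]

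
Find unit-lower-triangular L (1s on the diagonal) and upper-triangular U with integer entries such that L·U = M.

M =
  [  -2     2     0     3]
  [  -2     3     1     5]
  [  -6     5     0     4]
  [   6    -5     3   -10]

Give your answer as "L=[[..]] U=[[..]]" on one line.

L=[[1,0,0,0],[1,1,0,0],[3,-1,1,0],[-3,1,2,1]] U=[[-2,2,0,3],[0,1,1,2],[0,0,1,-3],[0,0,0,3]]

  r1 -= 1·r0 → [0,1,1,2]
  r2 -= 3·r0 → [0,-1,0,-5]
  r3 -= -3·r0 → [0,1,3,-1]
  r2 -= -1·r1 → [0,0,1,-3]
  r3 -= 1·r1 → [0,0,2,-3]
  r3 -= 2·r2 → [0,0,0,3]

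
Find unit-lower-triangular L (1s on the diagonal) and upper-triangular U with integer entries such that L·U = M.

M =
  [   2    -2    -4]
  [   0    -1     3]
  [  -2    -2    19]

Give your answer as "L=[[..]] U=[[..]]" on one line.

  r1 -= 0·r0 → [0,-1,3]
  r2 -= -1·r0 → [0,-4,15]
  r2 -= 4·r1 → [0,0,3]

L=[[1,0,0],[0,1,0],[-1,4,1]] U=[[2,-2,-4],[0,-1,3],[0,0,3]]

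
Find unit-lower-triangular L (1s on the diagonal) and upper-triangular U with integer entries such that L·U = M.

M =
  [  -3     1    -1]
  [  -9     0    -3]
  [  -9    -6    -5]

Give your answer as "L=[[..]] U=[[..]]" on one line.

L=[[1,0,0],[3,1,0],[3,3,1]] U=[[-3,1,-1],[0,-3,0],[0,0,-2]]

  r1 -= 3·r0 → [0,-3,0]
  r2 -= 3·r0 → [0,-9,-2]
  r2 -= 3·r1 → [0,0,-2]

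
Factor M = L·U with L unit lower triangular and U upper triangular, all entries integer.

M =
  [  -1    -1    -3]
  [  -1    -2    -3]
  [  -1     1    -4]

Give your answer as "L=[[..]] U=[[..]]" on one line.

L=[[1,0,0],[1,1,0],[1,-2,1]] U=[[-1,-1,-3],[0,-1,0],[0,0,-1]]

  R1 -= 1·R0 → [0,-1,0]
  R2 -= 1·R0 → [0,2,-1]
  R2 -= -2·R1 → [0,0,-1]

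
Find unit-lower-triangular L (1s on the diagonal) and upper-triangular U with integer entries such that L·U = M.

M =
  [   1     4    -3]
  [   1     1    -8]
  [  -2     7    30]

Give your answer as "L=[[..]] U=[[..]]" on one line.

L=[[1,0,0],[1,1,0],[-2,-5,1]] U=[[1,4,-3],[0,-3,-5],[0,0,-1]]

  R1 -= 1·R0 → [0,-3,-5]
  R2 -= -2·R0 → [0,15,24]
  R2 -= -5·R1 → [0,0,-1]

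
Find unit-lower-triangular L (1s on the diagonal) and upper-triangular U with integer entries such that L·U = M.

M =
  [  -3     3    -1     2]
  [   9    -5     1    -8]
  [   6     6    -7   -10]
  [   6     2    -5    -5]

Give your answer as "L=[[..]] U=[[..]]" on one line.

  row1 -= -3·row0 → [0,4,-2,-2]
  row2 -= -2·row0 → [0,12,-9,-6]
  row3 -= -2·row0 → [0,8,-7,-1]
  row2 -= 3·row1 → [0,0,-3,0]
  row3 -= 2·row1 → [0,0,-3,3]
  row3 -= 1·row2 → [0,0,0,3]

L=[[1,0,0,0],[-3,1,0,0],[-2,3,1,0],[-2,2,1,1]] U=[[-3,3,-1,2],[0,4,-2,-2],[0,0,-3,0],[0,0,0,3]]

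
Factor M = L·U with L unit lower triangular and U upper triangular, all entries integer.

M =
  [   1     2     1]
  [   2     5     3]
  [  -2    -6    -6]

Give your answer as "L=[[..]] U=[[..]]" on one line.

  row1 -= 2·row0 → [0,1,1]
  row2 -= -2·row0 → [0,-2,-4]
  row2 -= -2·row1 → [0,0,-2]

L=[[1,0,0],[2,1,0],[-2,-2,1]] U=[[1,2,1],[0,1,1],[0,0,-2]]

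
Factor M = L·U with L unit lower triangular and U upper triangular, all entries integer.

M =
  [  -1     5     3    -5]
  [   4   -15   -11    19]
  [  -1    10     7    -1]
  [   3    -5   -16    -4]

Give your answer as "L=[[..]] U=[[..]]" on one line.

  r1 -= -4·r0 → [0,5,1,-1]
  r2 -= 1·r0 → [0,5,4,4]
  r3 -= -3·r0 → [0,10,-7,-19]
  r2 -= 1·r1 → [0,0,3,5]
  r3 -= 2·r1 → [0,0,-9,-17]
  r3 -= -3·r2 → [0,0,0,-2]

L=[[1,0,0,0],[-4,1,0,0],[1,1,1,0],[-3,2,-3,1]] U=[[-1,5,3,-5],[0,5,1,-1],[0,0,3,5],[0,0,0,-2]]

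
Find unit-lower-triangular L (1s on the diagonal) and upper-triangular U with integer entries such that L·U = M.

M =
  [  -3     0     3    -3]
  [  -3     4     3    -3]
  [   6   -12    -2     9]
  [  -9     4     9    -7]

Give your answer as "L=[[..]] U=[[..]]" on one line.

L=[[1,0,0,0],[1,1,0,0],[-2,-3,1,0],[3,1,0,1]] U=[[-3,0,3,-3],[0,4,0,0],[0,0,4,3],[0,0,0,2]]

  r1 -= 1·r0 → [0,4,0,0]
  r2 -= -2·r0 → [0,-12,4,3]
  r3 -= 3·r0 → [0,4,0,2]
  r2 -= -3·r1 → [0,0,4,3]
  r3 -= 1·r1 → [0,0,0,2]
  r3 -= 0·r2 → [0,0,0,2]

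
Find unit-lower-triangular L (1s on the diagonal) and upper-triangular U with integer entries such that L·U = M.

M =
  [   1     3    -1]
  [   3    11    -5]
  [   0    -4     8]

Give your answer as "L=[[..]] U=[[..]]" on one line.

L=[[1,0,0],[3,1,0],[0,-2,1]] U=[[1,3,-1],[0,2,-2],[0,0,4]]

  R1 -= 3·R0 → [0,2,-2]
  R2 -= 0·R0 → [0,-4,8]
  R2 -= -2·R1 → [0,0,4]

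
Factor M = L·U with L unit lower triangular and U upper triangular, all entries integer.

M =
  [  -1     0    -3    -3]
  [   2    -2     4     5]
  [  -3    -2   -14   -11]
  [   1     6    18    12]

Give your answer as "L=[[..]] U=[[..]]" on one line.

  row1 -= -2·row0 → [0,-2,-2,-1]
  row2 -= 3·row0 → [0,-2,-5,-2]
  row3 -= -1·row0 → [0,6,15,9]
  row2 -= 1·row1 → [0,0,-3,-1]
  row3 -= -3·row1 → [0,0,9,6]
  row3 -= -3·row2 → [0,0,0,3]

L=[[1,0,0,0],[-2,1,0,0],[3,1,1,0],[-1,-3,-3,1]] U=[[-1,0,-3,-3],[0,-2,-2,-1],[0,0,-3,-1],[0,0,0,3]]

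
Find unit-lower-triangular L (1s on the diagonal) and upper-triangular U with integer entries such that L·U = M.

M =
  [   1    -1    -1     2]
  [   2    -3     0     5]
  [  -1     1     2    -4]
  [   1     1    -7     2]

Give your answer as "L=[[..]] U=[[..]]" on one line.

  R1 -= 2·R0 → [0,-1,2,1]
  R2 -= -1·R0 → [0,0,1,-2]
  R3 -= 1·R0 → [0,2,-6,0]
  R2 -= 0·R1 → [0,0,1,-2]
  R3 -= -2·R1 → [0,0,-2,2]
  R3 -= -2·R2 → [0,0,0,-2]

L=[[1,0,0,0],[2,1,0,0],[-1,0,1,0],[1,-2,-2,1]] U=[[1,-1,-1,2],[0,-1,2,1],[0,0,1,-2],[0,0,0,-2]]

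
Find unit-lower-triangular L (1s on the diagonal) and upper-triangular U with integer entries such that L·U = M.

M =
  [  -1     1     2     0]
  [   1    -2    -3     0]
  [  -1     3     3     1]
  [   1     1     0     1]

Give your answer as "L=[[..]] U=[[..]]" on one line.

L=[[1,0,0,0],[-1,1,0,0],[1,-2,1,0],[-1,-2,0,1]] U=[[-1,1,2,0],[0,-1,-1,0],[0,0,-1,1],[0,0,0,1]]

  row1 -= -1·row0 → [0,-1,-1,0]
  row2 -= 1·row0 → [0,2,1,1]
  row3 -= -1·row0 → [0,2,2,1]
  row2 -= -2·row1 → [0,0,-1,1]
  row3 -= -2·row1 → [0,0,0,1]
  row3 -= 0·row2 → [0,0,0,1]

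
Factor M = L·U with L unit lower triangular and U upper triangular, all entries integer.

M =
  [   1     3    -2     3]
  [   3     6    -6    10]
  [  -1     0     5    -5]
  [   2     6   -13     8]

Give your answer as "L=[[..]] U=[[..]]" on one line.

  r1 -= 3·r0 → [0,-3,0,1]
  r2 -= -1·r0 → [0,3,3,-2]
  r3 -= 2·r0 → [0,0,-9,2]
  r2 -= -1·r1 → [0,0,3,-1]
  r3 -= 0·r1 → [0,0,-9,2]
  r3 -= -3·r2 → [0,0,0,-1]

L=[[1,0,0,0],[3,1,0,0],[-1,-1,1,0],[2,0,-3,1]] U=[[1,3,-2,3],[0,-3,0,1],[0,0,3,-1],[0,0,0,-1]]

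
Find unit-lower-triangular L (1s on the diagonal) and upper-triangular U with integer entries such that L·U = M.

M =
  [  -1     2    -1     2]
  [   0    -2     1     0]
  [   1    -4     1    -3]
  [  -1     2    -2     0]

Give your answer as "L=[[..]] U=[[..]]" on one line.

  r1 -= 0·r0 → [0,-2,1,0]
  r2 -= -1·r0 → [0,-2,0,-1]
  r3 -= 1·r0 → [0,0,-1,-2]
  r2 -= 1·r1 → [0,0,-1,-1]
  r3 -= 0·r1 → [0,0,-1,-2]
  r3 -= 1·r2 → [0,0,0,-1]

L=[[1,0,0,0],[0,1,0,0],[-1,1,1,0],[1,0,1,1]] U=[[-1,2,-1,2],[0,-2,1,0],[0,0,-1,-1],[0,0,0,-1]]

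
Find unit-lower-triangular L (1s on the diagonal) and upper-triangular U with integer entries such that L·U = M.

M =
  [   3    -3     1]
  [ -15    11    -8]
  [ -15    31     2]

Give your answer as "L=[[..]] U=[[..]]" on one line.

L=[[1,0,0],[-5,1,0],[-5,-4,1]] U=[[3,-3,1],[0,-4,-3],[0,0,-5]]

  r1 -= -5·r0 → [0,-4,-3]
  r2 -= -5·r0 → [0,16,7]
  r2 -= -4·r1 → [0,0,-5]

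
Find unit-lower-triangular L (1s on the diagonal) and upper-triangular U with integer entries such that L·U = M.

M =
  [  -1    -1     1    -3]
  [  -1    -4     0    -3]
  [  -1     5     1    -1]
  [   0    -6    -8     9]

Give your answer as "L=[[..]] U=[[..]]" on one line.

  row1 -= 1·row0 → [0,-3,-1,0]
  row2 -= 1·row0 → [0,6,0,2]
  row3 -= 0·row0 → [0,-6,-8,9]
  row2 -= -2·row1 → [0,0,-2,2]
  row3 -= 2·row1 → [0,0,-6,9]
  row3 -= 3·row2 → [0,0,0,3]

L=[[1,0,0,0],[1,1,0,0],[1,-2,1,0],[0,2,3,1]] U=[[-1,-1,1,-3],[0,-3,-1,0],[0,0,-2,2],[0,0,0,3]]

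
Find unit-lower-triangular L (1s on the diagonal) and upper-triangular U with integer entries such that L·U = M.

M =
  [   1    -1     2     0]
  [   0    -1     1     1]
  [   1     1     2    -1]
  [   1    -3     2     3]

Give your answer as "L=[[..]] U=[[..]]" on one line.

  R1 -= 0·R0 → [0,-1,1,1]
  R2 -= 1·R0 → [0,2,0,-1]
  R3 -= 1·R0 → [0,-2,0,3]
  R2 -= -2·R1 → [0,0,2,1]
  R3 -= 2·R1 → [0,0,-2,1]
  R3 -= -1·R2 → [0,0,0,2]

L=[[1,0,0,0],[0,1,0,0],[1,-2,1,0],[1,2,-1,1]] U=[[1,-1,2,0],[0,-1,1,1],[0,0,2,1],[0,0,0,2]]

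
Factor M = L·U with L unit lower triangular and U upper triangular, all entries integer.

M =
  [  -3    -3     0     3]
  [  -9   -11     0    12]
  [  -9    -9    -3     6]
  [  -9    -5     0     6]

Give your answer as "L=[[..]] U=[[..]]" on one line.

L=[[1,0,0,0],[3,1,0,0],[3,0,1,0],[3,-2,0,1]] U=[[-3,-3,0,3],[0,-2,0,3],[0,0,-3,-3],[0,0,0,3]]

  row1 -= 3·row0 → [0,-2,0,3]
  row2 -= 3·row0 → [0,0,-3,-3]
  row3 -= 3·row0 → [0,4,0,-3]
  row2 -= 0·row1 → [0,0,-3,-3]
  row3 -= -2·row1 → [0,0,0,3]
  row3 -= 0·row2 → [0,0,0,3]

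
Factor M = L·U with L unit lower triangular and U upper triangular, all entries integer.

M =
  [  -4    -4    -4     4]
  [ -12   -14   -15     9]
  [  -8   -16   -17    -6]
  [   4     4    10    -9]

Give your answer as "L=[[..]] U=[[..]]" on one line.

  R1 -= 3·R0 → [0,-2,-3,-3]
  R2 -= 2·R0 → [0,-8,-9,-14]
  R3 -= -1·R0 → [0,0,6,-5]
  R2 -= 4·R1 → [0,0,3,-2]
  R3 -= 0·R1 → [0,0,6,-5]
  R3 -= 2·R2 → [0,0,0,-1]

L=[[1,0,0,0],[3,1,0,0],[2,4,1,0],[-1,0,2,1]] U=[[-4,-4,-4,4],[0,-2,-3,-3],[0,0,3,-2],[0,0,0,-1]]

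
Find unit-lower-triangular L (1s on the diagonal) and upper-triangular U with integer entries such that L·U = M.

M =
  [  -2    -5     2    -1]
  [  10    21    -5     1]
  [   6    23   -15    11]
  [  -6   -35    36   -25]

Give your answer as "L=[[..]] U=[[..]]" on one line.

  r1 -= -5·r0 → [0,-4,5,-4]
  r2 -= -3·r0 → [0,8,-9,8]
  r3 -= 3·r0 → [0,-20,30,-22]
  r2 -= -2·r1 → [0,0,1,0]
  r3 -= 5·r1 → [0,0,5,-2]
  r3 -= 5·r2 → [0,0,0,-2]

L=[[1,0,0,0],[-5,1,0,0],[-3,-2,1,0],[3,5,5,1]] U=[[-2,-5,2,-1],[0,-4,5,-4],[0,0,1,0],[0,0,0,-2]]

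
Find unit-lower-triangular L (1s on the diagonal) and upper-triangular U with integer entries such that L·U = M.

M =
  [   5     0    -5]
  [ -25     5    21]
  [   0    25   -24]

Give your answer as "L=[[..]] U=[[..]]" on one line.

  R1 -= -5·R0 → [0,5,-4]
  R2 -= 0·R0 → [0,25,-24]
  R2 -= 5·R1 → [0,0,-4]

L=[[1,0,0],[-5,1,0],[0,5,1]] U=[[5,0,-5],[0,5,-4],[0,0,-4]]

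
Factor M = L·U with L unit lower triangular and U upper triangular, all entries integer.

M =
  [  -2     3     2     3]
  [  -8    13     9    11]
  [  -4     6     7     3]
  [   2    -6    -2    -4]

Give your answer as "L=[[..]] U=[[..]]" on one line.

  row1 -= 4·row0 → [0,1,1,-1]
  row2 -= 2·row0 → [0,0,3,-3]
  row3 -= -1·row0 → [0,-3,0,-1]
  row2 -= 0·row1 → [0,0,3,-3]
  row3 -= -3·row1 → [0,0,3,-4]
  row3 -= 1·row2 → [0,0,0,-1]

L=[[1,0,0,0],[4,1,0,0],[2,0,1,0],[-1,-3,1,1]] U=[[-2,3,2,3],[0,1,1,-1],[0,0,3,-3],[0,0,0,-1]]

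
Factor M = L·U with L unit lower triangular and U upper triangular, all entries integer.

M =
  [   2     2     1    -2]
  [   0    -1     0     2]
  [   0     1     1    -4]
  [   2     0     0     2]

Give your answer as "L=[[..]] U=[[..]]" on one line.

L=[[1,0,0,0],[0,1,0,0],[0,-1,1,0],[1,2,-1,1]] U=[[2,2,1,-2],[0,-1,0,2],[0,0,1,-2],[0,0,0,-2]]

  row1 -= 0·row0 → [0,-1,0,2]
  row2 -= 0·row0 → [0,1,1,-4]
  row3 -= 1·row0 → [0,-2,-1,4]
  row2 -= -1·row1 → [0,0,1,-2]
  row3 -= 2·row1 → [0,0,-1,0]
  row3 -= -1·row2 → [0,0,0,-2]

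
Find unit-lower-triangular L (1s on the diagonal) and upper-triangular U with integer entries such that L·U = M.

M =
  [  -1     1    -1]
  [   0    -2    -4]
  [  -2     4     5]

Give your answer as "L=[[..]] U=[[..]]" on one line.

L=[[1,0,0],[0,1,0],[2,-1,1]] U=[[-1,1,-1],[0,-2,-4],[0,0,3]]

  row1 -= 0·row0 → [0,-2,-4]
  row2 -= 2·row0 → [0,2,7]
  row2 -= -1·row1 → [0,0,3]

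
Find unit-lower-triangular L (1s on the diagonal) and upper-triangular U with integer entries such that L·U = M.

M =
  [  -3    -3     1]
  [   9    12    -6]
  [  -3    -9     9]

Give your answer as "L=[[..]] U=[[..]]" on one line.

  row1 -= -3·row0 → [0,3,-3]
  row2 -= 1·row0 → [0,-6,8]
  row2 -= -2·row1 → [0,0,2]

L=[[1,0,0],[-3,1,0],[1,-2,1]] U=[[-3,-3,1],[0,3,-3],[0,0,2]]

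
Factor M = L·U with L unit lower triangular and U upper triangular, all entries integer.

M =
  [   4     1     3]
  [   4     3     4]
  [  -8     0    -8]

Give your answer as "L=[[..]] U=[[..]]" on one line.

L=[[1,0,0],[1,1,0],[-2,1,1]] U=[[4,1,3],[0,2,1],[0,0,-3]]

  R1 -= 1·R0 → [0,2,1]
  R2 -= -2·R0 → [0,2,-2]
  R2 -= 1·R1 → [0,0,-3]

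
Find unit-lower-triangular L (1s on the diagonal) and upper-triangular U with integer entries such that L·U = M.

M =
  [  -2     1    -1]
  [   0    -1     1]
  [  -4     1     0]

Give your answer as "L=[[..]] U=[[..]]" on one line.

  R1 -= 0·R0 → [0,-1,1]
  R2 -= 2·R0 → [0,-1,2]
  R2 -= 1·R1 → [0,0,1]

L=[[1,0,0],[0,1,0],[2,1,1]] U=[[-2,1,-1],[0,-1,1],[0,0,1]]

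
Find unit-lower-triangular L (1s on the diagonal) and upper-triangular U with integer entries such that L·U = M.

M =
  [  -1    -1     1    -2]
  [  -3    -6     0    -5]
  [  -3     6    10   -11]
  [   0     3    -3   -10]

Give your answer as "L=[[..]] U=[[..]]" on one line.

L=[[1,0,0,0],[3,1,0,0],[3,-3,1,0],[0,-1,3,1]] U=[[-1,-1,1,-2],[0,-3,-3,1],[0,0,-2,-2],[0,0,0,-3]]

  r1 -= 3·r0 → [0,-3,-3,1]
  r2 -= 3·r0 → [0,9,7,-5]
  r3 -= 0·r0 → [0,3,-3,-10]
  r2 -= -3·r1 → [0,0,-2,-2]
  r3 -= -1·r1 → [0,0,-6,-9]
  r3 -= 3·r2 → [0,0,0,-3]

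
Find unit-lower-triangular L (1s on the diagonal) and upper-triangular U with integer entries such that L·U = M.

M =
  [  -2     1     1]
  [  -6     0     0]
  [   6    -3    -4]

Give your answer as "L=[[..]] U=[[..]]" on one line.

L=[[1,0,0],[3,1,0],[-3,0,1]] U=[[-2,1,1],[0,-3,-3],[0,0,-1]]

  row1 -= 3·row0 → [0,-3,-3]
  row2 -= -3·row0 → [0,0,-1]
  row2 -= 0·row1 → [0,0,-1]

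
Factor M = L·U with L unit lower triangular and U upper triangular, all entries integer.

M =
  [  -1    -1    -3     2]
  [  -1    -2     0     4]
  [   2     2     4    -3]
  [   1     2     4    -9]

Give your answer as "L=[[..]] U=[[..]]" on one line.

L=[[1,0,0,0],[1,1,0,0],[-2,0,1,0],[-1,-1,-2,1]] U=[[-1,-1,-3,2],[0,-1,3,2],[0,0,-2,1],[0,0,0,-3]]

  row1 -= 1·row0 → [0,-1,3,2]
  row2 -= -2·row0 → [0,0,-2,1]
  row3 -= -1·row0 → [0,1,1,-7]
  row2 -= 0·row1 → [0,0,-2,1]
  row3 -= -1·row1 → [0,0,4,-5]
  row3 -= -2·row2 → [0,0,0,-3]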